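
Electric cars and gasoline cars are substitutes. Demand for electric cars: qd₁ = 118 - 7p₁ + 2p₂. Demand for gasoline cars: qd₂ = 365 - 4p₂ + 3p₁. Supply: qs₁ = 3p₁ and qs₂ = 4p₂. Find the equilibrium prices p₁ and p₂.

Market 1: 118 - 7p₁ + 2p₂ = 3p₁ → 10p₁ - 2p₂ = 118.
Market 2: 8p₂ - 3p₁ = 365.
Eliminating p₂: 8×(1) + 2×(2) gives 74p₁ = 1674, so p₁ = 837/37.
Back-substitute into (2): p₂ = (365 + 3×837/37) / 8 = 2002/37.

p₁ = 837/37, p₂ = 2002/37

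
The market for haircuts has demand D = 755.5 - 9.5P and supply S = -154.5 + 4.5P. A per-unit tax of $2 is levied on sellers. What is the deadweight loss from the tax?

Deadweight loss = 171/28

Pre-tax equilibrium: P* = 65, Q* = 138.
Tax on sellers shifts supply to S = -154.5 + 4.5(P − 2) = -163.5 + 4.5P.
755.5 - 9.5P = -163.5 + 4.5P gives buyer price Pb = 919/14; sellers receive Ps = 919/14 − 2 = 891/14.
New quantity: Q = 755.5 − 9.5(919/14) = 3693/28.
DWL = ½ × 2 × (138 − 3693/28) = 171/28.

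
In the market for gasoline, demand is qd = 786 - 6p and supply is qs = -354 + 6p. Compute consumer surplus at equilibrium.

Consumer surplus = 3888

Equilibrium: 786 - 6p = -354 + 6p gives p* = 95, q* = 216.
Demand choke price (qd = 0): p = 131.
CS = ½(131 − 95)(216) = 3888.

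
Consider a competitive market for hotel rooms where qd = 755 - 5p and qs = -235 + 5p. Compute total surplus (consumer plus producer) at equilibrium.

Equilibrium: 755 - 5p = -235 + 5p gives p* = 99, q* = 260.
Demand choke price: p = 151; supply starts at p = 47.
CS = ½(151 − 99)(260) = 6760; PS = ½(99 − 47)(260) = 6760.

Total surplus = 13520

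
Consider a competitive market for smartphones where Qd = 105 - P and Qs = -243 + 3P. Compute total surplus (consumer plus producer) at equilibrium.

Total surplus = 216

Equilibrium: 105 - P = -243 + 3P gives P* = 87, Q* = 18.
Demand choke price: P = 105; supply starts at P = 81.
CS = ½(105 − 87)(18) = 162; PS = ½(87 − 81)(18) = 54.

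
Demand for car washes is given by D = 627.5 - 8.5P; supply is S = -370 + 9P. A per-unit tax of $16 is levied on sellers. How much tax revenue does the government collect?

Pre-tax equilibrium: P* = 57, Q* = 143.
Tax on sellers shifts supply to S = -370 + 9(P − 16) = -514 + 9P.
627.5 - 8.5P = -514 + 9P gives buyer price Pb = 2283/35; sellers receive Ps = 2283/35 − 16 = 1723/35.
New quantity: Q = 627.5 − 8.5(2283/35) = 2557/35.
Revenue = 16 × 2557/35 = 40912/35.

Tax revenue = 40912/35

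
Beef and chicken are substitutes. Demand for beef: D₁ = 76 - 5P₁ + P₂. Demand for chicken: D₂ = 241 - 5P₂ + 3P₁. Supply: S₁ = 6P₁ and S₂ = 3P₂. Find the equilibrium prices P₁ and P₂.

P₁ = 849/85, P₂ = 2879/85

Market 1: 76 - 5P₁ + P₂ = 6P₁ → 11P₁ - P₂ = 76.
Market 2: 8P₂ - 3P₁ = 241.
Eliminating P₂: 8×(1) + 1×(2) gives 85P₁ = 849, so P₁ = 849/85.
Back-substitute into (2): P₂ = (241 + 3×849/85) / 8 = 2879/85.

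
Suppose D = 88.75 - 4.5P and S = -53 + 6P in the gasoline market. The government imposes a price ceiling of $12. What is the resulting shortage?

Shortage = 15.75

Equilibrium price would be P* = 13.5, so the ceiling at 12 binds.
At P = 12: D = 88.75 − 4.5(12) = 34.75, S = -53 + 6(12) = 19.
Shortage = 34.75 − 19 = 15.75.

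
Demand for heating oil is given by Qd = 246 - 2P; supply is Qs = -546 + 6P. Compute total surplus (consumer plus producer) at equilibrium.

Total surplus = 768

Equilibrium: 246 - 2P = -546 + 6P gives P* = 99, Q* = 48.
Demand choke price: P = 123; supply starts at P = 91.
CS = ½(123 − 99)(48) = 576; PS = ½(99 − 91)(48) = 192.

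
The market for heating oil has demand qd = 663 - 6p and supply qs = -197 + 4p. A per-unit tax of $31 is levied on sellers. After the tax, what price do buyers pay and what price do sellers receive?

Pre-tax equilibrium: p* = 86, q* = 147.
Tax on sellers shifts supply to qs = -197 + 4(p − 31) = -321 + 4p.
663 - 6p = -321 + 4p gives buyer price pb = 98.4; sellers receive ps = 98.4 − 31 = 67.4.
New quantity: q = 663 − 6(98.4) = 72.6.

Buyers pay $98.4, sellers receive $67.4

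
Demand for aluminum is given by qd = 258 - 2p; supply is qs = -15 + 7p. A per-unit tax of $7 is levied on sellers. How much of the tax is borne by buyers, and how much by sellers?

Pre-tax equilibrium: p* = 91/3, q* = 592/3.
Tax on sellers shifts supply to qs = -15 + 7(p − 7) = -64 + 7p.
258 - 2p = -64 + 7p gives buyer price pb = 322/9; sellers receive ps = 322/9 − 7 = 259/9.
New quantity: q = 258 − 2(322/9) = 1678/9.
Buyer burden = 322/9 − 91/3 = 49/9; seller burden = 91/3 − 259/9 = 14/9.

Buyers bear 49/9, sellers bear 14/9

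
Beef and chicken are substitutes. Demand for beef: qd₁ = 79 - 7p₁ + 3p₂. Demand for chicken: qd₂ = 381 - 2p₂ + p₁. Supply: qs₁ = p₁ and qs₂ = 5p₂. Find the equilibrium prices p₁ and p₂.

Market 1: 79 - 7p₁ + 3p₂ = p₁ → 8p₁ - 3p₂ = 79.
Market 2: 7p₂ - p₁ = 381.
Eliminating p₂: 7×(1) + 3×(2) gives 53p₁ = 1696, so p₁ = 32.
Back-substitute into (2): p₂ = (381 + 1×32) / 7 = 59.

p₁ = 32, p₂ = 59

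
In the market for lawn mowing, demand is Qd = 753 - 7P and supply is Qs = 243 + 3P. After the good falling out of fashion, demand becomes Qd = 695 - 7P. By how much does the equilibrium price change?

ΔP = -5.8

Original equilibrium: P* = 51, Q* = 396.
New equilibrium: 695 - 7P = 243 + 3P, so 452 = 10P and P' = 45.2; Q' = 695 − 7(45.2) = 378.6.
Change in price: 45.2 − 51 = -5.8.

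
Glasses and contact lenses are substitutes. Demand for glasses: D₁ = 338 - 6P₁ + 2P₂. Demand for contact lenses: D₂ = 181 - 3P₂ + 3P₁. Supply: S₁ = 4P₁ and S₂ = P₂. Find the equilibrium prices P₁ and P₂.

Market 1: 338 - 6P₁ + 2P₂ = 4P₁ → 10P₁ - 2P₂ = 338.
Market 2: 4P₂ - 3P₁ = 181.
Eliminating P₂: 4×(1) + 2×(2) gives 34P₁ = 1714, so P₁ = 857/17.
Back-substitute into (2): P₂ = (181 + 3×857/17) / 4 = 1412/17.

P₁ = 857/17, P₂ = 1412/17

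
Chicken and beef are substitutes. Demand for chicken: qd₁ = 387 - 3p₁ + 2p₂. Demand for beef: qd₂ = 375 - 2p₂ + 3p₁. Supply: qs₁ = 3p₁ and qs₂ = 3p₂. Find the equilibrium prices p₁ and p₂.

p₁ = 111.875, p₂ = 142.125

Market 1: 387 - 3p₁ + 2p₂ = 3p₁ → 6p₁ - 2p₂ = 387.
Market 2: 5p₂ - 3p₁ = 375.
Eliminating p₂: 5×(1) + 2×(2) gives 24p₁ = 2685, so p₁ = 111.875.
Back-substitute into (2): p₂ = (375 + 3×111.875) / 5 = 142.125.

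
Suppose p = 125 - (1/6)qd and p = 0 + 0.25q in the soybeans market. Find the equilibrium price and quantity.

p* = 75, q* = 300

Set the two price expressions equal: 125 - (1/6)q = 0 + 0.25q.
125 = (5/12)q, so q* = 300.
p* = 125 − (1/6)(300) = 75.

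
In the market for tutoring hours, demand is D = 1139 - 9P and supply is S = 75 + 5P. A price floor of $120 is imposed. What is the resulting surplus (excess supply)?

Equilibrium price would be P* = 76, so the floor at 120 binds.
At P = 120: D = 59, S = 675.
Surplus = 675 − 59 = 616.

Surplus = 616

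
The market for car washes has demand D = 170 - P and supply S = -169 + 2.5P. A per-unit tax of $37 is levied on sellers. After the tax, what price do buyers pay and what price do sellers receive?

Buyers pay 863/7, sellers receive 604/7

Pre-tax equilibrium: P* = 678/7, Q* = 512/7.
Tax on sellers shifts supply to S = -169 + 2.5(P − 37) = -261.5 + 2.5P.
170 - P = -261.5 + 2.5P gives buyer price Pb = 863/7; sellers receive Ps = 863/7 − 37 = 604/7.
New quantity: Q = 170 − 1(863/7) = 327/7.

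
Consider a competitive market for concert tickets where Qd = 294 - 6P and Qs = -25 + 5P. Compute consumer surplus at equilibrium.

Consumer surplus = 1200

Equilibrium: 294 - 6P = -25 + 5P gives P* = 29, Q* = 120.
Demand choke price (Qd = 0): P = 49.
CS = ½(49 − 29)(120) = 1200.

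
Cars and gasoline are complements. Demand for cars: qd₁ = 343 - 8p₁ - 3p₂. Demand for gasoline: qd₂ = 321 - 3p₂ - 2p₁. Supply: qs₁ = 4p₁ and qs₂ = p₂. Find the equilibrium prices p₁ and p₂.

p₁ = 409/42, p₂ = 1583/21

Market 1: 343 - 8p₁ - 3p₂ = 4p₁ → 12p₁ + 3p₂ = 343.
Market 2: 4p₂ + 2p₁ = 321.
Eliminating p₂: 4×(1) − 3×(2) gives 42p₁ = 409, so p₁ = 409/42.
Back-substitute into (2): p₂ = (321 − 2×409/42) / 4 = 1583/21.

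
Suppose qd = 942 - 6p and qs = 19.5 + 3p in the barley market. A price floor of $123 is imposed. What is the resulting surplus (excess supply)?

Equilibrium price would be p* = 102.5, so the floor at 123 binds.
At p = 123: qd = 204, qs = 388.5.
Surplus = 388.5 − 204 = 184.5.

Surplus = 184.5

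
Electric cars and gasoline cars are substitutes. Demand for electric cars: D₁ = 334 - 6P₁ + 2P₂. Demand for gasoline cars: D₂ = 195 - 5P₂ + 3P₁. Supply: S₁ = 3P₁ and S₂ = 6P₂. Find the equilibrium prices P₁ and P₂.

Market 1: 334 - 6P₁ + 2P₂ = 3P₁ → 9P₁ - 2P₂ = 334.
Market 2: 11P₂ - 3P₁ = 195.
Eliminating P₂: 11×(1) + 2×(2) gives 93P₁ = 4064, so P₁ = 4064/93.
Back-substitute into (2): P₂ = (195 + 3×4064/93) / 11 = 919/31.

P₁ = 4064/93, P₂ = 919/31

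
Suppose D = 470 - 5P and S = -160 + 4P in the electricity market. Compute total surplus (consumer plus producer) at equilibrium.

Total surplus = 3240

Equilibrium: 470 - 5P = -160 + 4P gives P* = 70, Q* = 120.
Demand choke price: P = 94; supply starts at P = 40.
CS = ½(94 − 70)(120) = 1440; PS = ½(70 − 40)(120) = 1800.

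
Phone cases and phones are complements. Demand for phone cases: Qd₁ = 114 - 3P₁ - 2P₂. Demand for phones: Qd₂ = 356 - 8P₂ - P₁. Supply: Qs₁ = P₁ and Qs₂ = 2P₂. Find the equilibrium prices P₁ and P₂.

P₁ = 214/19, P₂ = 655/19

Market 1: 114 - 3P₁ - 2P₂ = P₁ → 4P₁ + 2P₂ = 114.
Market 2: 10P₂ + P₁ = 356.
Eliminating P₂: 10×(1) − 2×(2) gives 38P₁ = 428, so P₁ = 214/19.
Back-substitute into (2): P₂ = (356 − 1×214/19) / 10 = 655/19.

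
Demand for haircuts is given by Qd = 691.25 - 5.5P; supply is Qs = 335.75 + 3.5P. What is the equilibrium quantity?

Q* = 474

Set Qd = Qs: 691.25 - 5.5P = 335.75 + 3.5P.
355.5 = 9P, so P* = 39.5.
Q* = 691.25 − 5.5(39.5) = 474.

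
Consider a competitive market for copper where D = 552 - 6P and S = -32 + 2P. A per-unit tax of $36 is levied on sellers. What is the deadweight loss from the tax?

Deadweight loss = 972

Pre-tax equilibrium: P* = 73, Q* = 114.
Tax on sellers shifts supply to S = -32 + 2(P − 36) = -104 + 2P.
552 - 6P = -104 + 2P gives buyer price Pb = 82; sellers receive Ps = 82 − 36 = 46.
New quantity: Q = 552 − 6(82) = 60.
DWL = ½ × 36 × (114 − 60) = 972.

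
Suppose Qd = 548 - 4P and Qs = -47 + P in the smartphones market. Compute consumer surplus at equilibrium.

Equilibrium: 548 - 4P = -47 + P gives P* = 119, Q* = 72.
Demand choke price (Qd = 0): P = 137.
CS = ½(137 − 119)(72) = 648.

Consumer surplus = 648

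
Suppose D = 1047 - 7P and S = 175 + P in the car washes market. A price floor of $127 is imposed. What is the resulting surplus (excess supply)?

Equilibrium price would be P* = 109, so the floor at 127 binds.
At P = 127: D = 158, S = 302.
Surplus = 302 − 158 = 144.

Surplus = 144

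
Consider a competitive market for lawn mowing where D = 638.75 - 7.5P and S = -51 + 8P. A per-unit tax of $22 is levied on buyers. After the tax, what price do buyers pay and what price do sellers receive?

Buyers pay 3463/62, sellers receive 2099/62

Pre-tax equilibrium: P* = 44.5, Q* = 305.
Tax on buyers shifts demand to D = 638.75 − 7.5(P + 22) = 473.75 - 7.5P.
473.75 - 7.5P = -51 + 8P gives seller price Ps = 2099/62; buyers pay Pb = 2099/62 + 22 = 3463/62.
New quantity: Q = 638.75 − 7.5(3463/62) = 6815/31.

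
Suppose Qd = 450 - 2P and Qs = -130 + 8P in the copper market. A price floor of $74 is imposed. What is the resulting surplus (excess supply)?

Surplus = 160

Equilibrium price would be P* = 58, so the floor at 74 binds.
At P = 74: Qd = 302, Qs = 462.
Surplus = 462 − 302 = 160.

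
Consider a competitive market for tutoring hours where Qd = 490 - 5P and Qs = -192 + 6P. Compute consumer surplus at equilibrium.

Equilibrium: 490 - 5P = -192 + 6P gives P* = 62, Q* = 180.
Demand choke price (Qd = 0): P = 98.
CS = ½(98 − 62)(180) = 3240.

Consumer surplus = 3240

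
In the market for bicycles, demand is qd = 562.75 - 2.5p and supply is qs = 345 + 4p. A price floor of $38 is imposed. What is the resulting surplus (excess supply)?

Equilibrium price would be p* = 33.5, so the floor at 38 binds.
At p = 38: qd = 467.75, qs = 497.
Surplus = 497 − 467.75 = 29.25.

Surplus = 29.25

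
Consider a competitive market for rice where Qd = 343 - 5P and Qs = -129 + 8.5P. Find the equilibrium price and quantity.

Set Qd = Qs: 343 - 5P = -129 + 8.5P.
472 = 13.5P, so P* = 944/27.
Q* = 343 − 5(944/27) = 4541/27.

P* = 944/27, Q* = 4541/27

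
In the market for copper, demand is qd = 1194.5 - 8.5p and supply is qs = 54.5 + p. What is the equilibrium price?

p* = 120

Set qd = qs: 1194.5 - 8.5p = 54.5 + p.
1140 = 9.5p, so p* = 120.
q* = 1194.5 − 8.5(120) = 174.5.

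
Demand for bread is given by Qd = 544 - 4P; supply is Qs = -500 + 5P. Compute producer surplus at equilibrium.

Producer surplus = 640

Equilibrium: 544 - 4P = -500 + 5P gives P* = 116, Q* = 80.
Supply starts at P = 100 (where Qs = 0).
PS = ½(116 − 100)(80) = 640.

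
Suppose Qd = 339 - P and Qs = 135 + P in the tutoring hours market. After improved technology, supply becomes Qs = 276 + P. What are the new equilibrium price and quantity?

P' = 31.5, Q' = 307.5

Original equilibrium: P* = 102, Q* = 237.
New equilibrium: 339 - P = 276 + P, so 63 = 2P and P' = 31.5; Q' = 339 − 1(31.5) = 307.5.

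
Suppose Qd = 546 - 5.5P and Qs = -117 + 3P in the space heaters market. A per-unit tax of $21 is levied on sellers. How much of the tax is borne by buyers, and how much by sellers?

Buyers bear 126/17, sellers bear 231/17

Pre-tax equilibrium: P* = 78, Q* = 117.
Tax on sellers shifts supply to Qs = -117 + 3(P − 21) = -180 + 3P.
546 - 5.5P = -180 + 3P gives buyer price Pb = 1452/17; sellers receive Ps = 1452/17 − 21 = 1095/17.
New quantity: Q = 546 − 5.5(1452/17) = 1296/17.
Buyer burden = 1452/17 − 78 = 126/17; seller burden = 78 − 1095/17 = 231/17.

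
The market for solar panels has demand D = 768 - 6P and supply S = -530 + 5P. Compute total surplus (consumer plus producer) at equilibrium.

Total surplus = 660

Equilibrium: 768 - 6P = -530 + 5P gives P* = 118, Q* = 60.
Demand choke price: P = 128; supply starts at P = 106.
CS = ½(128 − 118)(60) = 300; PS = ½(118 − 106)(60) = 360.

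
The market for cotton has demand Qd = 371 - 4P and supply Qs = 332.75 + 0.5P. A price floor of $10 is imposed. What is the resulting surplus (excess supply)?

Surplus = 6.75

Equilibrium price would be P* = 8.5, so the floor at 10 binds.
At P = 10: Qd = 331, Qs = 337.75.
Surplus = 337.75 − 331 = 6.75.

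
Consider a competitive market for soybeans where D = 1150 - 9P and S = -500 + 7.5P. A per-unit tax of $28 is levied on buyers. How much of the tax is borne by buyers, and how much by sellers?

Buyers bear 140/11, sellers bear 168/11

Pre-tax equilibrium: P* = 100, Q* = 250.
Tax on buyers shifts demand to D = 1150 − 9(P + 28) = 898 - 9P.
898 - 9P = -500 + 7.5P gives seller price Ps = 932/11; buyers pay Pb = 932/11 + 28 = 1240/11.
New quantity: Q = 1150 − 9(1240/11) = 1490/11.
Buyer burden = 1240/11 − 100 = 140/11; seller burden = 100 − 932/11 = 168/11.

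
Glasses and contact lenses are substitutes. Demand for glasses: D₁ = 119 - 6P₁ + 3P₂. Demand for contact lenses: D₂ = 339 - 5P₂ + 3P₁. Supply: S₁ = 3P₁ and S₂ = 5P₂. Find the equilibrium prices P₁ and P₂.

P₁ = 2207/81, P₂ = 1136/27

Market 1: 119 - 6P₁ + 3P₂ = 3P₁ → 9P₁ - 3P₂ = 119.
Market 2: 10P₂ - 3P₁ = 339.
Eliminating P₂: 10×(1) + 3×(2) gives 81P₁ = 2207, so P₁ = 2207/81.
Back-substitute into (2): P₂ = (339 + 3×2207/81) / 10 = 1136/27.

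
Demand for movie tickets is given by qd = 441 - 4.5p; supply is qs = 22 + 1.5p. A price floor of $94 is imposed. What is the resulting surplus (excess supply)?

Equilibrium price would be p* = 419/6, so the floor at 94 binds.
At p = 94: qd = 18, qs = 163.
Surplus = 163 − 18 = 145.

Surplus = 145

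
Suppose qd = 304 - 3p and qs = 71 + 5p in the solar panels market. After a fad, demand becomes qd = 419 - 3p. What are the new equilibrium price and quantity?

p' = 43.5, q' = 288.5

Original equilibrium: p* = 29.125, q* = 216.625.
New equilibrium: 419 - 3p = 71 + 5p, so 348 = 8p and p' = 43.5; q' = 419 − 3(43.5) = 288.5.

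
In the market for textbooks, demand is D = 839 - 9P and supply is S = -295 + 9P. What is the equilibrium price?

P* = 63

Set D = S: 839 - 9P = -295 + 9P.
1134 = 18P, so P* = 63.
Q* = 839 − 9(63) = 272.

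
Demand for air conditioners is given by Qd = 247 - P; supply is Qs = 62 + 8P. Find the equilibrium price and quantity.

P* = 185/9, Q* = 2038/9

Set Qd = Qs: 247 - P = 62 + 8P.
185 = 9P, so P* = 185/9.
Q* = 247 − 1(185/9) = 2038/9.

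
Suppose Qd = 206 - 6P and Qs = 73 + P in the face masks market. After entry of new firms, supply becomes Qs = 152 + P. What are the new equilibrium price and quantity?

Original equilibrium: P* = 19, Q* = 92.
New equilibrium: 206 - 6P = 152 + P, so 54 = 7P and P' = 54/7; Q' = 206 − 6(54/7) = 1118/7.

P' = 54/7, Q' = 1118/7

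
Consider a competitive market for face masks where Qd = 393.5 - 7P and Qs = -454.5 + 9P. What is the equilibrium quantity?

Set Qd = Qs: 393.5 - 7P = -454.5 + 9P.
848 = 16P, so P* = 53.
Q* = 393.5 − 7(53) = 22.5.

Q* = 22.5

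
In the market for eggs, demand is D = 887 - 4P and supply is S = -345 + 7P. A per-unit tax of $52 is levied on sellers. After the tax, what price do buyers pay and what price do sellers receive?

Buyers pay 1596/11, sellers receive 1024/11

Pre-tax equilibrium: P* = 112, Q* = 439.
Tax on sellers shifts supply to S = -345 + 7(P − 52) = -709 + 7P.
887 - 4P = -709 + 7P gives buyer price Pb = 1596/11; sellers receive Ps = 1596/11 − 52 = 1024/11.
New quantity: Q = 887 − 4(1596/11) = 3373/11.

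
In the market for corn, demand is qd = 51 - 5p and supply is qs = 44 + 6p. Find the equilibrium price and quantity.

p* = 7/11, q* = 526/11

Set qd = qs: 51 - 5p = 44 + 6p.
7 = 11p, so p* = 7/11.
q* = 51 − 5(7/11) = 526/11.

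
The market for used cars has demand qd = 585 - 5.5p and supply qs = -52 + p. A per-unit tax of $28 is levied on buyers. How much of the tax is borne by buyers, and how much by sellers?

Pre-tax equilibrium: p* = 98, q* = 46.
Tax on buyers shifts demand to qd = 585 − 5.5(p + 28) = 431 - 5.5p.
431 - 5.5p = -52 + p gives seller price ps = 966/13; buyers pay pb = 966/13 + 28 = 1330/13.
New quantity: q = 585 − 5.5(1330/13) = 290/13.
Buyer burden = 1330/13 − 98 = 56/13; seller burden = 98 − 966/13 = 308/13.

Buyers bear 56/13, sellers bear 308/13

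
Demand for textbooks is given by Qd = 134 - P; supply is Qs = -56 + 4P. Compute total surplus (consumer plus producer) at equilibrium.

Total surplus = 5760

Equilibrium: 134 - P = -56 + 4P gives P* = 38, Q* = 96.
Demand choke price: P = 134; supply starts at P = 14.
CS = ½(134 − 38)(96) = 4608; PS = ½(38 − 14)(96) = 1152.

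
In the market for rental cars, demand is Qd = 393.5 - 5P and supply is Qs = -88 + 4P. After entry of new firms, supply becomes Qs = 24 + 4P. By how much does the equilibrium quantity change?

Original equilibrium: P* = 53.5, Q* = 126.
New equilibrium: 393.5 - 5P = 24 + 4P, so 369.5 = 9P and P' = 739/18; Q' = 393.5 − 5(739/18) = 1694/9.
Change in quantity: 1694/9 − 126 = 560/9.

ΔQ = 560/9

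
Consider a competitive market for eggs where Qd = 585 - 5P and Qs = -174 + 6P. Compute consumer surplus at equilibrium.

Consumer surplus = 5760

Equilibrium: 585 - 5P = -174 + 6P gives P* = 69, Q* = 240.
Demand choke price (Qd = 0): P = 117.
CS = ½(117 − 69)(240) = 5760.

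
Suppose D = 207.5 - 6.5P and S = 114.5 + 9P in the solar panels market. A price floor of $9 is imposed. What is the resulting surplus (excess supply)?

Equilibrium price would be P* = 6, so the floor at 9 binds.
At P = 9: D = 149, S = 195.5.
Surplus = 195.5 − 149 = 46.5.

Surplus = 46.5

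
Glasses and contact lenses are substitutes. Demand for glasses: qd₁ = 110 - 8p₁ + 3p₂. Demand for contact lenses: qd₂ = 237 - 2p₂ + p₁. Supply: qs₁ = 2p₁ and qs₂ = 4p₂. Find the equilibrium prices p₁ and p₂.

Market 1: 110 - 8p₁ + 3p₂ = 2p₁ → 10p₁ - 3p₂ = 110.
Market 2: 6p₂ - p₁ = 237.
Eliminating p₂: 6×(1) + 3×(2) gives 57p₁ = 1371, so p₁ = 457/19.
Back-substitute into (2): p₂ = (237 + 1×457/19) / 6 = 2480/57.

p₁ = 457/19, p₂ = 2480/57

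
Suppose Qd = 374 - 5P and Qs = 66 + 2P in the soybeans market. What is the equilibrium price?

Set Qd = Qs: 374 - 5P = 66 + 2P.
308 = 7P, so P* = 44.
Q* = 374 − 5(44) = 154.

P* = 44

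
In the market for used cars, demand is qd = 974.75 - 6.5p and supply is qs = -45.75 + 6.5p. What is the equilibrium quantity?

q* = 464.5

Set qd = qs: 974.75 - 6.5p = -45.75 + 6.5p.
1020.5 = 13p, so p* = 78.5.
q* = 974.75 − 6.5(78.5) = 464.5.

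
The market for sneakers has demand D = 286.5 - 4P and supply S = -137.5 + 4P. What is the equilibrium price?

Set D = S: 286.5 - 4P = -137.5 + 4P.
424 = 8P, so P* = 53.
Q* = 286.5 − 4(53) = 74.5.

P* = 53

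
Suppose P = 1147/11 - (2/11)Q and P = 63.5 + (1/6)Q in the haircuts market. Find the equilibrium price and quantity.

P* = 83, Q* = 117

Set the two price expressions equal: 1147/11 - (2/11)Q = 63.5 + (1/6)Q.
897/22 = (23/66)Q, so Q* = 117.
P* = 1147/11 − (2/11)(117) = 83.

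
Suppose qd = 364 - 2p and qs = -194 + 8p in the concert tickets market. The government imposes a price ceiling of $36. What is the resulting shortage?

Equilibrium price would be p* = 55.8, so the ceiling at 36 binds.
At p = 36: qd = 364 − 2(36) = 292, qs = -194 + 8(36) = 94.
Shortage = 292 − 94 = 198.

Shortage = 198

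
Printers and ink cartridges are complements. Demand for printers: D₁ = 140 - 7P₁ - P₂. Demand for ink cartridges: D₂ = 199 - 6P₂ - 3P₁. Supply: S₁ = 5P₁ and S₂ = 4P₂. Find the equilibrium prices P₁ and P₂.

Market 1: 140 - 7P₁ - P₂ = 5P₁ → 12P₁ + P₂ = 140.
Market 2: 10P₂ + 3P₁ = 199.
Eliminating P₂: 10×(1) − 1×(2) gives 117P₁ = 1201, so P₁ = 1201/117.
Back-substitute into (2): P₂ = (199 − 3×1201/117) / 10 = 656/39.

P₁ = 1201/117, P₂ = 656/39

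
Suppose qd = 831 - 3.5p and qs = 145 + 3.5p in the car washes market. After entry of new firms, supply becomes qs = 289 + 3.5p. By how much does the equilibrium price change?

Δp = -144/7

Original equilibrium: p* = 98, q* = 488.
New equilibrium: 831 - 3.5p = 289 + 3.5p, so 542 = 7p and p' = 542/7; q' = 831 − 3.5(542/7) = 560.
Change in price: 542/7 − 98 = -144/7.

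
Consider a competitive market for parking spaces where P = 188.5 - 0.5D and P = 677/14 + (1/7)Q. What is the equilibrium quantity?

Set the two price expressions equal: 188.5 - 0.5Q = 677/14 + (1/7)Q.
981/7 = (9/14)Q, so Q* = 218.
P* = 188.5 − (0.5)(218) = 79.5.

Q* = 218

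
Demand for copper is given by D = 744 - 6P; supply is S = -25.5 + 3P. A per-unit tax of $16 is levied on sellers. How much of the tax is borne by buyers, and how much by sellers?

Buyers bear 16/3, sellers bear 32/3

Pre-tax equilibrium: P* = 85.5, Q* = 231.
Tax on sellers shifts supply to S = -25.5 + 3(P − 16) = -73.5 + 3P.
744 - 6P = -73.5 + 3P gives buyer price Pb = 545/6; sellers receive Ps = 545/6 − 16 = 449/6.
New quantity: Q = 744 − 6(545/6) = 199.
Buyer burden = 545/6 − 85.5 = 16/3; seller burden = 85.5 − 449/6 = 32/3.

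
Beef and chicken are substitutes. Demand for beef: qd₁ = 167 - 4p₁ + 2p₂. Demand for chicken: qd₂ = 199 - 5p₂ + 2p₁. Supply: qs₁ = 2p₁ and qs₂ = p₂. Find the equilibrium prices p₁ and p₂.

Market 1: 167 - 4p₁ + 2p₂ = 2p₁ → 6p₁ - 2p₂ = 167.
Market 2: 6p₂ - 2p₁ = 199.
Eliminating p₂: 6×(1) + 2×(2) gives 32p₁ = 1400, so p₁ = 43.75.
Back-substitute into (2): p₂ = (199 + 2×43.75) / 6 = 47.75.

p₁ = 43.75, p₂ = 47.75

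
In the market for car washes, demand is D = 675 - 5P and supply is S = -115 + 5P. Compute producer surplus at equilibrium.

Equilibrium: 675 - 5P = -115 + 5P gives P* = 79, Q* = 280.
Supply starts at P = 23 (where S = 0).
PS = ½(79 − 23)(280) = 7840.

Producer surplus = 7840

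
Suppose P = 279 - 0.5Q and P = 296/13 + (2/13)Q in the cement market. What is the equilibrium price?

Set the two price expressions equal: 279 - 0.5Q = 296/13 + (2/13)Q.
3331/13 = (17/26)Q, so Q* = 6662/17.
P* = 279 − (0.5)(6662/17) = 1412/17.

P* = 1412/17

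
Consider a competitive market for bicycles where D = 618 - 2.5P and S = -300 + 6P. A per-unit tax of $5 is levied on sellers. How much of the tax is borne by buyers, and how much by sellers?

Buyers bear 60/17, sellers bear 25/17

Pre-tax equilibrium: P* = 108, Q* = 348.
Tax on sellers shifts supply to S = -300 + 6(P − 5) = -330 + 6P.
618 - 2.5P = -330 + 6P gives buyer price Pb = 1896/17; sellers receive Ps = 1896/17 − 5 = 1811/17.
New quantity: Q = 618 − 2.5(1896/17) = 5766/17.
Buyer burden = 1896/17 − 108 = 60/17; seller burden = 108 − 1811/17 = 25/17.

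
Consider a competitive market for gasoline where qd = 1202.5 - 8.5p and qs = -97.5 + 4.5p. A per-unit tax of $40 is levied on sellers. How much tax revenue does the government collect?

Tax revenue = 122100/13

Pre-tax equilibrium: p* = 100, q* = 352.5.
Tax on sellers shifts supply to qs = -97.5 + 4.5(p − 40) = -277.5 + 4.5p.
1202.5 - 8.5p = -277.5 + 4.5p gives buyer price pb = 1480/13; sellers receive ps = 1480/13 − 40 = 960/13.
New quantity: q = 1202.5 − 8.5(1480/13) = 6105/26.
Revenue = 40 × 6105/26 = 122100/13.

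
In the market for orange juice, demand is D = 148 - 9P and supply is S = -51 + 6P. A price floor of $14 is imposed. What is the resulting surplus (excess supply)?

Surplus = 11

Equilibrium price would be P* = 199/15, so the floor at 14 binds.
At P = 14: D = 22, S = 33.
Surplus = 33 − 22 = 11.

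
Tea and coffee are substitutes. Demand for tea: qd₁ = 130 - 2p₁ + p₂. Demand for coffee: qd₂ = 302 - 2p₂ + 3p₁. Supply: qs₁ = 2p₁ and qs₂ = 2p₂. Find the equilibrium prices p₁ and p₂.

p₁ = 822/13, p₂ = 1598/13

Market 1: 130 - 2p₁ + p₂ = 2p₁ → 4p₁ - p₂ = 130.
Market 2: 4p₂ - 3p₁ = 302.
Eliminating p₂: 4×(1) + 1×(2) gives 13p₁ = 822, so p₁ = 822/13.
Back-substitute into (2): p₂ = (302 + 3×822/13) / 4 = 1598/13.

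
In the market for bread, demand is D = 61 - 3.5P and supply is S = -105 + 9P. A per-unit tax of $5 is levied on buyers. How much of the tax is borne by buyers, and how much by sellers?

Buyers bear $3.6, sellers bear $1.4

Pre-tax equilibrium: P* = 13.28, Q* = 14.52.
Tax on buyers shifts demand to D = 61 − 3.5(P + 5) = 43.5 - 3.5P.
43.5 - 3.5P = -105 + 9P gives seller price Ps = 11.88; buyers pay Pb = 11.88 + 5 = 16.88.
New quantity: Q = 61 − 3.5(16.88) = 1.92.
Buyer burden = 16.88 − 13.28 = 3.6; seller burden = 13.28 − 11.88 = 1.4.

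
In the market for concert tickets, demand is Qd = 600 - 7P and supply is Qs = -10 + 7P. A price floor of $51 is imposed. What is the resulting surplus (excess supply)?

Equilibrium price would be P* = 305/7, so the floor at 51 binds.
At P = 51: Qd = 243, Qs = 347.
Surplus = 347 − 243 = 104.

Surplus = 104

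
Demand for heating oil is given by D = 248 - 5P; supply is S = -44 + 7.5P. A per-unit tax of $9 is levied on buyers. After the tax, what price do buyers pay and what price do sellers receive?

Pre-tax equilibrium: P* = 23.36, Q* = 131.2.
Tax on buyers shifts demand to D = 248 − 5(P + 9) = 203 - 5P.
203 - 5P = -44 + 7.5P gives seller price Ps = 19.76; buyers pay Pb = 19.76 + 9 = 28.76.
New quantity: Q = 248 − 5(28.76) = 104.2.

Buyers pay $28.76, sellers receive $19.76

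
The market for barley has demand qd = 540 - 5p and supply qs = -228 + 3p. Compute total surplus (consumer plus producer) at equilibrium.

Equilibrium: 540 - 5p = -228 + 3p gives p* = 96, q* = 60.
Demand choke price: p = 108; supply starts at p = 76.
CS = ½(108 − 96)(60) = 360; PS = ½(96 − 76)(60) = 600.

Total surplus = 960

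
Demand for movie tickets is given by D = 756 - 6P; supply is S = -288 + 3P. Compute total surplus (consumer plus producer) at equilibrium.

Equilibrium: 756 - 6P = -288 + 3P gives P* = 116, Q* = 60.
Demand choke price: P = 126; supply starts at P = 96.
CS = ½(126 − 116)(60) = 300; PS = ½(116 − 96)(60) = 600.

Total surplus = 900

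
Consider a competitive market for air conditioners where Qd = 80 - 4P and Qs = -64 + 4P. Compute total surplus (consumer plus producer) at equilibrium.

Equilibrium: 80 - 4P = -64 + 4P gives P* = 18, Q* = 8.
Demand choke price: P = 20; supply starts at P = 16.
CS = ½(20 − 18)(8) = 8; PS = ½(18 − 16)(8) = 8.

Total surplus = 16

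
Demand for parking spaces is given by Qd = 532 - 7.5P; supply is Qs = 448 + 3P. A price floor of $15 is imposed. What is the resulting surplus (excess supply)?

Surplus = 73.5

Equilibrium price would be P* = 8, so the floor at 15 binds.
At P = 15: Qd = 419.5, Qs = 493.
Surplus = 493 − 419.5 = 73.5.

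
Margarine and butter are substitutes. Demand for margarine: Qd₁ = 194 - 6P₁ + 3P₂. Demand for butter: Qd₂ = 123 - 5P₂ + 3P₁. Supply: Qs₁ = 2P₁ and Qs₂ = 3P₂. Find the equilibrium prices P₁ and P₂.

P₁ = 1921/55, P₂ = 1566/55

Market 1: 194 - 6P₁ + 3P₂ = 2P₁ → 8P₁ - 3P₂ = 194.
Market 2: 8P₂ - 3P₁ = 123.
Eliminating P₂: 8×(1) + 3×(2) gives 55P₁ = 1921, so P₁ = 1921/55.
Back-substitute into (2): P₂ = (123 + 3×1921/55) / 8 = 1566/55.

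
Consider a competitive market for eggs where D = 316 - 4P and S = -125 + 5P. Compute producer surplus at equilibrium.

Producer surplus = 1440

Equilibrium: 316 - 4P = -125 + 5P gives P* = 49, Q* = 120.
Supply starts at P = 25 (where S = 0).
PS = ½(49 − 25)(120) = 1440.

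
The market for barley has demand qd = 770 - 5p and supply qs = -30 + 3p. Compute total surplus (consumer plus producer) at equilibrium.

Equilibrium: 770 - 5p = -30 + 3p gives p* = 100, q* = 270.
Demand choke price: p = 154; supply starts at p = 10.
CS = ½(154 − 100)(270) = 7290; PS = ½(100 − 10)(270) = 12150.

Total surplus = 19440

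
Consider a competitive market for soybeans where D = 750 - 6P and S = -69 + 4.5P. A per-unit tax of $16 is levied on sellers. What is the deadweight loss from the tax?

Deadweight loss = 2304/7

Pre-tax equilibrium: P* = 78, Q* = 282.
Tax on sellers shifts supply to S = -69 + 4.5(P − 16) = -141 + 4.5P.
750 - 6P = -141 + 4.5P gives buyer price Pb = 594/7; sellers receive Ps = 594/7 − 16 = 482/7.
New quantity: Q = 750 − 6(594/7) = 1686/7.
DWL = ½ × 16 × (282 − 1686/7) = 2304/7.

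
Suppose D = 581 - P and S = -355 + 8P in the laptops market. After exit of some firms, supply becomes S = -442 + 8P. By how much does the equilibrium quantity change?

ΔQ = -29/3

Original equilibrium: P* = 104, Q* = 477.
New equilibrium: 581 - P = -442 + 8P, so 1023 = 9P and P' = 341/3; Q' = 581 − 1(341/3) = 1402/3.
Change in quantity: 1402/3 − 477 = -29/3.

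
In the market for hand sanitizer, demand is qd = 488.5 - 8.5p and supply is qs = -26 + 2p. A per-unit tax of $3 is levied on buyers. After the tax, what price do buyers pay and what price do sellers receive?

Buyers pay 347/7, sellers receive 326/7

Pre-tax equilibrium: p* = 49, q* = 72.
Tax on buyers shifts demand to qd = 488.5 − 8.5(p + 3) = 463 - 8.5p.
463 - 8.5p = -26 + 2p gives seller price ps = 326/7; buyers pay pb = 326/7 + 3 = 347/7.
New quantity: q = 488.5 − 8.5(347/7) = 470/7.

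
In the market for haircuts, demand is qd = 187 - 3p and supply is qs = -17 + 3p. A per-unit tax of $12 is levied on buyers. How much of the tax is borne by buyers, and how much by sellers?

Buyers bear $6, sellers bear $6

Pre-tax equilibrium: p* = 34, q* = 85.
Tax on buyers shifts demand to qd = 187 − 3(p + 12) = 151 - 3p.
151 - 3p = -17 + 3p gives seller price ps = 28; buyers pay pb = 28 + 12 = 40.
New quantity: q = 187 − 3(40) = 67.
Buyer burden = 40 − 34 = 6; seller burden = 34 − 28 = 6.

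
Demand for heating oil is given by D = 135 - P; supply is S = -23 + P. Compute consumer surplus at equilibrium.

Consumer surplus = 1568

Equilibrium: 135 - P = -23 + P gives P* = 79, Q* = 56.
Demand choke price (D = 0): P = 135.
CS = ½(135 − 79)(56) = 1568.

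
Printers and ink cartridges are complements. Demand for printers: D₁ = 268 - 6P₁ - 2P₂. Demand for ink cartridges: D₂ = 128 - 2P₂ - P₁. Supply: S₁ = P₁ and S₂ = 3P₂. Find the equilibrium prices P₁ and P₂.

Market 1: 268 - 6P₁ - 2P₂ = P₁ → 7P₁ + 2P₂ = 268.
Market 2: 5P₂ + P₁ = 128.
Eliminating P₂: 5×(1) − 2×(2) gives 33P₁ = 1084, so P₁ = 1084/33.
Back-substitute into (2): P₂ = (128 − 1×1084/33) / 5 = 628/33.

P₁ = 1084/33, P₂ = 628/33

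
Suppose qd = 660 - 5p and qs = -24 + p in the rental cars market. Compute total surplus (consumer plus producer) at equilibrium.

Equilibrium: 660 - 5p = -24 + p gives p* = 114, q* = 90.
Demand choke price: p = 132; supply starts at p = 24.
CS = ½(132 − 114)(90) = 810; PS = ½(114 − 24)(90) = 4050.

Total surplus = 4860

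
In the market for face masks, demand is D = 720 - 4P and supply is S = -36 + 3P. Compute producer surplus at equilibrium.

Equilibrium: 720 - 4P = -36 + 3P gives P* = 108, Q* = 288.
Supply starts at P = 12 (where S = 0).
PS = ½(108 − 12)(288) = 13824.

Producer surplus = 13824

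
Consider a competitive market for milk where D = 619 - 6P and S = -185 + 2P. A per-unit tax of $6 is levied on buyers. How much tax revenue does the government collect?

Tax revenue = 42

Pre-tax equilibrium: P* = 100.5, Q* = 16.
Tax on buyers shifts demand to D = 619 − 6(P + 6) = 583 - 6P.
583 - 6P = -185 + 2P gives seller price Ps = 96; buyers pay Pb = 96 + 6 = 102.
New quantity: Q = 619 − 6(102) = 7.
Revenue = 6 × 7 = 42.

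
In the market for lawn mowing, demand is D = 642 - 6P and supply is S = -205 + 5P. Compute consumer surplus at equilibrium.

Equilibrium: 642 - 6P = -205 + 5P gives P* = 77, Q* = 180.
Demand choke price (D = 0): P = 107.
CS = ½(107 − 77)(180) = 2700.

Consumer surplus = 2700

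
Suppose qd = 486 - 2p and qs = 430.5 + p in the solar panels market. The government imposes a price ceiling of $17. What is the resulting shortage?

Equilibrium price would be p* = 18.5, so the ceiling at 17 binds.
At p = 17: qd = 486 − 2(17) = 452, qs = 430.5 + 1(17) = 447.5.
Shortage = 452 − 447.5 = 4.5.

Shortage = 4.5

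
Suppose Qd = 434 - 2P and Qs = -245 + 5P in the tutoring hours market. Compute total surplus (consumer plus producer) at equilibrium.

Total surplus = 20160

Equilibrium: 434 - 2P = -245 + 5P gives P* = 97, Q* = 240.
Demand choke price: P = 217; supply starts at P = 49.
CS = ½(217 − 97)(240) = 14400; PS = ½(97 − 49)(240) = 5760.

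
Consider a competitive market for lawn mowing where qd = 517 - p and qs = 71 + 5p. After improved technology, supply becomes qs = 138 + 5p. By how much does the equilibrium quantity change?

Δq = 67/6

Original equilibrium: p* = 223/3, q* = 1328/3.
New equilibrium: 517 - p = 138 + 5p, so 379 = 6p and p' = 379/6; q' = 517 − 1(379/6) = 2723/6.
Change in quantity: 2723/6 − 1328/3 = 67/6.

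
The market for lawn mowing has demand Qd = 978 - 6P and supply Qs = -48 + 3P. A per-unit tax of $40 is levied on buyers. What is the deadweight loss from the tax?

Deadweight loss = 1600

Pre-tax equilibrium: P* = 114, Q* = 294.
Tax on buyers shifts demand to Qd = 978 − 6(P + 40) = 738 - 6P.
738 - 6P = -48 + 3P gives seller price Ps = 262/3; buyers pay Pb = 262/3 + 40 = 382/3.
New quantity: Q = 978 − 6(382/3) = 214.
DWL = ½ × 40 × (294 − 214) = 1600.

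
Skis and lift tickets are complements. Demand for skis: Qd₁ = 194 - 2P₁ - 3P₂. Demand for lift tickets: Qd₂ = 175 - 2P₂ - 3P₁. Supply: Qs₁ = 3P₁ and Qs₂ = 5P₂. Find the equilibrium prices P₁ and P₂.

P₁ = 833/26, P₂ = 293/26

Market 1: 194 - 2P₁ - 3P₂ = 3P₁ → 5P₁ + 3P₂ = 194.
Market 2: 7P₂ + 3P₁ = 175.
Eliminating P₂: 7×(1) − 3×(2) gives 26P₁ = 833, so P₁ = 833/26.
Back-substitute into (2): P₂ = (175 − 3×833/26) / 7 = 293/26.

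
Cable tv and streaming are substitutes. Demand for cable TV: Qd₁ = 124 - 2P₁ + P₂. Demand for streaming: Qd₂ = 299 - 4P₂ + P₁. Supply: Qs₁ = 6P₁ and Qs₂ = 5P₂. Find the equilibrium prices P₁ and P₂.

Market 1: 124 - 2P₁ + P₂ = 6P₁ → 8P₁ - P₂ = 124.
Market 2: 9P₂ - P₁ = 299.
Eliminating P₂: 9×(1) + 1×(2) gives 71P₁ = 1415, so P₁ = 1415/71.
Back-substitute into (2): P₂ = (299 + 1×1415/71) / 9 = 2516/71.

P₁ = 1415/71, P₂ = 2516/71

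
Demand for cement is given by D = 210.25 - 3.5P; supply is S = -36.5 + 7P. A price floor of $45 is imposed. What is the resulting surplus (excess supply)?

Surplus = 225.75

Equilibrium price would be P* = 23.5, so the floor at 45 binds.
At P = 45: D = 52.75, S = 278.5.
Surplus = 278.5 − 52.75 = 225.75.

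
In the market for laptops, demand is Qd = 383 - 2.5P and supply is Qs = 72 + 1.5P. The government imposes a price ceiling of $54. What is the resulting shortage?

Equilibrium price would be P* = 77.75, so the ceiling at 54 binds.
At P = 54: Qd = 383 − 2.5(54) = 248, Qs = 72 + 1.5(54) = 153.
Shortage = 248 − 153 = 95.

Shortage = 95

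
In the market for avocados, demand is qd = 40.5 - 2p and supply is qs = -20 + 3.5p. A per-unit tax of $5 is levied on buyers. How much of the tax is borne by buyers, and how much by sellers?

Pre-tax equilibrium: p* = 11, q* = 18.5.
Tax on buyers shifts demand to qd = 40.5 − 2(p + 5) = 30.5 - 2p.
30.5 - 2p = -20 + 3.5p gives seller price ps = 101/11; buyers pay pb = 101/11 + 5 = 156/11.
New quantity: q = 40.5 − 2(156/11) = 267/22.
Buyer burden = 156/11 − 11 = 35/11; seller burden = 11 − 101/11 = 20/11.

Buyers bear 35/11, sellers bear 20/11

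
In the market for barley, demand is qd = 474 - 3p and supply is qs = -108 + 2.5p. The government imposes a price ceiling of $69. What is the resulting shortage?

Equilibrium price would be p* = 1164/11, so the ceiling at 69 binds.
At p = 69: qd = 474 − 3(69) = 267, qs = -108 + 2.5(69) = 64.5.
Shortage = 267 − 64.5 = 202.5.

Shortage = 202.5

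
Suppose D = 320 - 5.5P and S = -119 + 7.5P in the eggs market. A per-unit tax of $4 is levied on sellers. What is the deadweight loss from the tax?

Pre-tax equilibrium: P* = 439/13, Q* = 3491/26.
Tax on sellers shifts supply to S = -119 + 7.5(P − 4) = -149 + 7.5P.
320 - 5.5P = -149 + 7.5P gives buyer price Pb = 469/13; sellers receive Ps = 469/13 − 4 = 417/13.
New quantity: Q = 320 − 5.5(469/13) = 3161/26.
DWL = ½ × 4 × (3491/26 − 3161/26) = 330/13.

Deadweight loss = 330/13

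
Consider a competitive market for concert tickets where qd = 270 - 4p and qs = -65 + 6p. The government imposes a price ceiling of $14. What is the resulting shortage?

Equilibrium price would be p* = 33.5, so the ceiling at 14 binds.
At p = 14: qd = 270 − 4(14) = 214, qs = -65 + 6(14) = 19.
Shortage = 214 − 19 = 195.

Shortage = 195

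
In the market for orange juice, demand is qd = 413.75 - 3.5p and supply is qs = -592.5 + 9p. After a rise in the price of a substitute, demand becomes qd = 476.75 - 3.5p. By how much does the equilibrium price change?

Δp = 5.04

Original equilibrium: p* = 80.5, q* = 132.
New equilibrium: 476.75 - 3.5p = -592.5 + 9p, so 1069.25 = 12.5p and p' = 85.54; q' = 476.75 − 3.5(85.54) = 177.36.
Change in price: 85.54 − 80.5 = 5.04.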